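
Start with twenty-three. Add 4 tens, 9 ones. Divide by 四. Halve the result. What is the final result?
Convert twenty-three (English words) → 23 (decimal)
Start: 23
Convert 4 tens, 9 ones (place-value notation) → 4×10 + 9 = 49 (decimal)
23 + 49 = 72
Convert 四 (Chinese numeral) → 4 (decimal)
72 ÷ 4 = 18
18 ÷ 2 = 9
9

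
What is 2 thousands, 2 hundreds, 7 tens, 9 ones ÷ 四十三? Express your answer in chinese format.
Convert 2 thousands, 2 hundreds, 7 tens, 9 ones (place-value notation) → 2×1000 + 2×100 + 7×10 + 9 = 2279 (decimal)
Convert 四十三 (Chinese numeral) → 4×10 + 3 = 43 (decimal)
Compute 2279 ÷ 43 = 53
Convert 53 (decimal) → 53 = 5×10 + 3 → 五十三 (Chinese numeral)
五十三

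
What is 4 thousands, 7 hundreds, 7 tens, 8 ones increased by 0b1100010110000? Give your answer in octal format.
Convert 4 thousands, 7 hundreds, 7 tens, 8 ones (place-value notation) → 4×1000 + 7×100 + 7×10 + 8 = 4778 (decimal)
Convert 0b1100010110000 (binary) → 4096 + 2048 + 128 + 32 + 16 = 6320 (decimal)
Compute 4778 + 6320 = 11098
Convert 11098 (decimal) → 11098 = 2×4096 + 5×512 + 5×64 + 3×8 + 2 → 0o25532 (octal)
0o25532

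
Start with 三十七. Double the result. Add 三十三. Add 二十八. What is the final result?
Convert 三十七 (Chinese numeral) → 3×10 + 7 = 37 (decimal)
Start: 37
37 × 2 = 74
Convert 三十三 (Chinese numeral) → 3×10 + 3 = 33 (decimal)
74 + 33 = 107
Convert 二十八 (Chinese numeral) → 2×10 + 8 = 28 (decimal)
107 + 28 = 135
135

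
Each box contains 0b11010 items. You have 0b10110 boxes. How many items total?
Convert 0b11010 (binary) → 16 + 8 + 2 = 26 (decimal)
Convert 0b10110 (binary) → 16 + 4 + 2 = 22 (decimal)
Compute 26 × 22 = 572
572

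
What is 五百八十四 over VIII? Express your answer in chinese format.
Convert 五百八十四 (Chinese numeral) → 5×100 + 8×10 + 4 = 584 (decimal)
Convert VIII (Roman numeral) → 5 + 1 + 1 + 1 = 8 (decimal)
Compute 584 ÷ 8 = 73
Convert 73 (decimal) → 73 = 7×10 + 3 → 七十三 (Chinese numeral)
七十三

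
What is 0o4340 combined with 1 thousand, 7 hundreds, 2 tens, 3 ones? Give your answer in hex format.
Convert 0o4340 (octal) → 4×512 + 3×64 + 4×8 = 2272 (decimal)
Convert 1 thousand, 7 hundreds, 2 tens, 3 ones (place-value notation) → 1×1000 + 7×100 + 2×10 + 3 = 1723 (decimal)
Compute 2272 + 1723 = 3995
Convert 3995 (decimal) → 3995 = 15×256 + 9×16 + 11 → 0xF9B (hexadecimal)
0xF9B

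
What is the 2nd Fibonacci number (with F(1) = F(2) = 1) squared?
The 2nd Fibonacci number (with F(1) = F(2) = 1) = 1
Compute 1² = 1 × 1 = 1
1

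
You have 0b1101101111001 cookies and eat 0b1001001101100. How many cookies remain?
Convert 0b1101101111001 (binary) → 4096 + 2048 + 512 + 256 + 64 + 32 + 16 + 8 + 1 = 7033 (decimal)
Convert 0b1001001101100 (binary) → 4096 + 512 + 64 + 32 + 8 + 4 = 4716 (decimal)
Compute 7033 - 4716 = 2317
2317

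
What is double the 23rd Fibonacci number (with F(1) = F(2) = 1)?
The 23rd Fibonacci number (with F(1) = F(2) = 1) = 28657
Compute 28657 × 2 = 57314
57314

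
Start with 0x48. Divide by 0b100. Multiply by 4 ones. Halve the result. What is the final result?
Convert 0x48 (hexadecimal) → 4×16 + 8 = 72 (decimal)
Start: 72
Convert 0b100 (binary) → 4 (decimal)
72 ÷ 4 = 18
Convert 4 ones (place-value notation) → 4 (decimal)
18 × 4 = 72
72 ÷ 2 = 36
36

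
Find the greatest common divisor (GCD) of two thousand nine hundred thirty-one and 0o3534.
Convert two thousand nine hundred thirty-one (English words) → 2×1000 + 9×100 + 31 = 2931 (decimal)
Convert 0o3534 (octal) → 3×512 + 5×64 + 3×8 + 4 = 1884 (decimal)
Compute gcd(2931, 1884) = 3
3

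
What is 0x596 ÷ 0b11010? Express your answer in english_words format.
Convert 0x596 (hexadecimal) → 5×256 + 9×16 + 6 = 1430 (decimal)
Convert 0b11010 (binary) → 16 + 8 + 2 = 26 (decimal)
Compute 1430 ÷ 26 = 55
Convert 55 (decimal) → fifty-five (English words)
fifty-five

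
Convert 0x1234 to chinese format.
Convert 0x1234 (hexadecimal) → 1×4096 + 2×256 + 3×16 + 4 = 4660 (decimal)
Convert 4660 (decimal) → 4660 = 4×1000 + 6×100 + 6×10 → 四千六百六十 (Chinese numeral)
四千六百六十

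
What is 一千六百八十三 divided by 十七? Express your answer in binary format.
Convert 一千六百八十三 (Chinese numeral) → 1×1000 + 6×100 + 8×10 + 3 = 1683 (decimal)
Convert 十七 (Chinese numeral) → 1×10 + 7 = 17 (decimal)
Compute 1683 ÷ 17 = 99
Convert 99 (decimal) → 99 = 64 + 32 + 2 + 1 → 0b1100011 (binary)
0b1100011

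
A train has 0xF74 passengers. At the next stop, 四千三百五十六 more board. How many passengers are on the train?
Convert 0xF74 (hexadecimal) → 15×256 + 7×16 + 4 = 3956 (decimal)
Convert 四千三百五十六 (Chinese numeral) → 4×1000 + 3×100 + 5×10 + 6 = 4356 (decimal)
Compute 3956 + 4356 = 8312
8312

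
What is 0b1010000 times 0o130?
Convert 0b1010000 (binary) → 64 + 16 = 80 (decimal)
Convert 0o130 (octal) → 1×64 + 3×8 = 88 (decimal)
Compute 80 × 88 = 7040
7040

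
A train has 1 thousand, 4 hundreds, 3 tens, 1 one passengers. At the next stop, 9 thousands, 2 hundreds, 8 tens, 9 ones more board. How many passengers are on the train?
Convert 1 thousand, 4 hundreds, 3 tens, 1 one (place-value notation) → 1×1000 + 4×100 + 3×10 + 1 = 1431 (decimal)
Convert 9 thousands, 2 hundreds, 8 tens, 9 ones (place-value notation) → 9×1000 + 2×100 + 8×10 + 9 = 9289 (decimal)
Compute 1431 + 9289 = 10720
10720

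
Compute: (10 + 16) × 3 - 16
Parentheses first: 10 + 16 = 26
Multiply: 26 × 3 = 78
Subtract: 78 - 16 = 62
62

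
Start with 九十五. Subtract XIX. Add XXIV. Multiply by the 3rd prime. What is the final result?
Convert 九十五 (Chinese numeral) → 9×10 + 5 = 95 (decimal)
Start: 95
Convert XIX (Roman numeral) → 10 + 9 = 19 (decimal)
95 - 19 = 76
Convert XXIV (Roman numeral) → 10 + 10 + 4 = 24 (decimal)
76 + 24 = 100
Convert the 3rd prime (prime index) → 5 (decimal)
100 × 5 = 500
500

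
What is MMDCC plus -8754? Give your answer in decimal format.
Convert MMDCC (Roman numeral) → 1000 + 1000 + 500 + 100 + 100 = 2700 (decimal)
Compute 2700 + -8754 = -6054
-6054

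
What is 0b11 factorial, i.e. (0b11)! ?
Convert 0b11 (binary) → 2 + 1 = 3 (decimal)
Compute 3! = 6
6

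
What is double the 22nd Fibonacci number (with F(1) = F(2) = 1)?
The 22nd Fibonacci number (with F(1) = F(2) = 1) = 17711
Compute 17711 × 2 = 35422
35422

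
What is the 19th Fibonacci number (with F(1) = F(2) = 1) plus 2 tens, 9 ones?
The 19th Fibonacci number (with F(1) = F(2) = 1) = 4181
Convert 2 tens, 9 ones (place-value notation) → 2×10 + 9 = 29 (decimal)
Compute 4181 + 29 = 4210
4210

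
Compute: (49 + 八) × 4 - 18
Convert 八 (Chinese numeral) → 8 (decimal)
Expression in decimal: (49 + 8) × 4 - 18
Parentheses first: 49 + 8 = 57
Multiply: 57 × 4 = 228
Subtract: 228 - 18 = 210
210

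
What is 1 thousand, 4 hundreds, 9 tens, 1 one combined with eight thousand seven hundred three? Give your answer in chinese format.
Convert 1 thousand, 4 hundreds, 9 tens, 1 one (place-value notation) → 1×1000 + 4×100 + 9×10 + 1 = 1491 (decimal)
Convert eight thousand seven hundred three (English words) → 8×1000 + 7×100 + 3 = 8703 (decimal)
Compute 1491 + 8703 = 10194
Convert 10194 (decimal) → 10194 = 1×10000 + 1×100 + 9×10 + 4 → 一万零一百九十四 (Chinese numeral)
一万零一百九十四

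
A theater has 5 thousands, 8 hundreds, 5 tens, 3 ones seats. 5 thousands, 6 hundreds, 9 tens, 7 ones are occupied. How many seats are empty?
Convert 5 thousands, 8 hundreds, 5 tens, 3 ones (place-value notation) → 5×1000 + 8×100 + 5×10 + 3 = 5853 (decimal)
Convert 5 thousands, 6 hundreds, 9 tens, 7 ones (place-value notation) → 5×1000 + 6×100 + 9×10 + 7 = 5697 (decimal)
Compute 5853 - 5697 = 156
156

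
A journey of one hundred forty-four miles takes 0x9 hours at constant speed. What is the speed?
Convert one hundred forty-four (English words) → 1×100 + 44 = 144 (decimal)
Convert 0x9 (hexadecimal) → 9 (decimal)
Compute 144 ÷ 9 = 16
16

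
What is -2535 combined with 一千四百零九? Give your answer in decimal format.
Convert 一千四百零九 (Chinese numeral) → 1×1000 + 4×100 + 9 = 1409 (decimal)
Compute -2535 + 1409 = -1126
-1126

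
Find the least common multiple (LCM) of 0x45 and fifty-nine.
Convert 0x45 (hexadecimal) → 4×16 + 5 = 69 (decimal)
Convert fifty-nine (English words) → 59 (decimal)
Compute lcm(69, 59) = 4071
4071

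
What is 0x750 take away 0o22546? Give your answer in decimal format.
Convert 0x750 (hexadecimal) → 7×256 + 5×16 = 1872 (decimal)
Convert 0o22546 (octal) → 2×4096 + 2×512 + 5×64 + 4×8 + 6 = 9574 (decimal)
Compute 1872 - 9574 = -7702
-7702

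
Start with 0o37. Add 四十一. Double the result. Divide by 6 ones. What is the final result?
Convert 0o37 (octal) → 3×8 + 7 = 31 (decimal)
Start: 31
Convert 四十一 (Chinese numeral) → 4×10 + 1 = 41 (decimal)
31 + 41 = 72
72 × 2 = 144
Convert 6 ones (place-value notation) → 6 (decimal)
144 ÷ 6 = 24
24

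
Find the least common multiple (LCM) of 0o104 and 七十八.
Convert 0o104 (octal) → 1×64 + 4 = 68 (decimal)
Convert 七十八 (Chinese numeral) → 7×10 + 8 = 78 (decimal)
Compute lcm(68, 78) = 2652
2652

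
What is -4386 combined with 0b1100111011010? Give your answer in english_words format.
Convert 0b1100111011010 (binary) → 4096 + 2048 + 256 + 128 + 64 + 16 + 8 + 2 = 6618 (decimal)
Compute -4386 + 6618 = 2232
Convert 2232 (decimal) → 2232 = 2×1000 + 2×100 + 32 → two thousand two hundred thirty-two (English words)
two thousand two hundred thirty-two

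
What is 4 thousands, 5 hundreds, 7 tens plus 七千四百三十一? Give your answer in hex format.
Convert 4 thousands, 5 hundreds, 7 tens (place-value notation) → 4×1000 + 5×100 + 7×10 = 4570 (decimal)
Convert 七千四百三十一 (Chinese numeral) → 7×1000 + 4×100 + 3×10 + 1 = 7431 (decimal)
Compute 4570 + 7431 = 12001
Convert 12001 (decimal) → 12001 = 2×4096 + 14×256 + 14×16 + 1 → 0x2EE1 (hexadecimal)
0x2EE1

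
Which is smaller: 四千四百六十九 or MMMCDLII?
Convert 四千四百六十九 (Chinese numeral) → 4×1000 + 4×100 + 6×10 + 9 = 4469 (decimal)
Convert MMMCDLII (Roman numeral) → 1000 + 1000 + 1000 + 400 + 50 + 1 + 1 = 3452 (decimal)
Compare 4469 vs 3452: smaller = 3452
3452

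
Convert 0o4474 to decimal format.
Convert 0o4474 (octal) → 4×512 + 4×64 + 7×8 + 4 = 2364 (decimal)
2364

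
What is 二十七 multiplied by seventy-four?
Convert 二十七 (Chinese numeral) → 2×10 + 7 = 27 (decimal)
Convert seventy-four (English words) → 74 (decimal)
Compute 27 × 74 = 1998
1998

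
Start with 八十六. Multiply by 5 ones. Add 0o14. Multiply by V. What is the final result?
Convert 八十六 (Chinese numeral) → 8×10 + 6 = 86 (decimal)
Start: 86
Convert 5 ones (place-value notation) → 5 (decimal)
86 × 5 = 430
Convert 0o14 (octal) → 1×8 + 4 = 12 (decimal)
430 + 12 = 442
Convert V (Roman numeral) → 5 (decimal)
442 × 5 = 2210
2210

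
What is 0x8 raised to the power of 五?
Convert 0x8 (hexadecimal) → 8 (decimal)
Convert 五 (Chinese numeral) → 5 (decimal)
Compute 8 ^ 5 = 32768
32768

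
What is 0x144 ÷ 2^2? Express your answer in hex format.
Convert 0x144 (hexadecimal) → 1×256 + 4×16 + 4 = 324 (decimal)
Convert 2^2 (power) → 4 (decimal)
Compute 324 ÷ 4 = 81
Convert 81 (decimal) → 81 = 5×16 + 1 → 0x51 (hexadecimal)
0x51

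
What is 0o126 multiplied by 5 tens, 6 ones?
Convert 0o126 (octal) → 1×64 + 2×8 + 6 = 86 (decimal)
Convert 5 tens, 6 ones (place-value notation) → 5×10 + 6 = 56 (decimal)
Compute 86 × 56 = 4816
4816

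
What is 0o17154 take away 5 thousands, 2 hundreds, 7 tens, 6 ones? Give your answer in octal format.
Convert 0o17154 (octal) → 1×4096 + 7×512 + 1×64 + 5×8 + 4 = 7788 (decimal)
Convert 5 thousands, 2 hundreds, 7 tens, 6 ones (place-value notation) → 5×1000 + 2×100 + 7×10 + 6 = 5276 (decimal)
Compute 7788 - 5276 = 2512
Convert 2512 (decimal) → 2512 = 4×512 + 7×64 + 2×8 → 0o4720 (octal)
0o4720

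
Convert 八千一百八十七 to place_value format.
Convert 八千一百八十七 (Chinese numeral) → 8×1000 + 1×100 + 8×10 + 7 = 8187 (decimal)
Convert 8187 (decimal) → 8187 = 8×1000 + 1×100 + 8×10 + 7 → 8 thousands, 1 hundred, 8 tens, 7 ones (place-value notation)
8 thousands, 1 hundred, 8 tens, 7 ones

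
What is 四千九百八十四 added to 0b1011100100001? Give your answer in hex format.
Convert 四千九百八十四 (Chinese numeral) → 4×1000 + 9×100 + 8×10 + 4 = 4984 (decimal)
Convert 0b1011100100001 (binary) → 4096 + 1024 + 512 + 256 + 32 + 1 = 5921 (decimal)
Compute 4984 + 5921 = 10905
Convert 10905 (decimal) → 10905 = 2×4096 + 10×256 + 9×16 + 9 → 0x2A99 (hexadecimal)
0x2A99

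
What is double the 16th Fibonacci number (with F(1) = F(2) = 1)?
The 16th Fibonacci number (with F(1) = F(2) = 1) = 987
Compute 987 × 2 = 1974
1974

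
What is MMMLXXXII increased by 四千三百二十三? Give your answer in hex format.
Convert MMMLXXXII (Roman numeral) → 1000 + 1000 + 1000 + 50 + 10 + 10 + 10 + 1 + 1 = 3082 (decimal)
Convert 四千三百二十三 (Chinese numeral) → 4×1000 + 3×100 + 2×10 + 3 = 4323 (decimal)
Compute 3082 + 4323 = 7405
Convert 7405 (decimal) → 7405 = 1×4096 + 12×256 + 14×16 + 13 → 0x1CED (hexadecimal)
0x1CED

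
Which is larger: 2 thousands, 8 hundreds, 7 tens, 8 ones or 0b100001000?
Convert 2 thousands, 8 hundreds, 7 tens, 8 ones (place-value notation) → 2×1000 + 8×100 + 7×10 + 8 = 2878 (decimal)
Convert 0b100001000 (binary) → 256 + 8 = 264 (decimal)
Compare 2878 vs 264: larger = 2878
2878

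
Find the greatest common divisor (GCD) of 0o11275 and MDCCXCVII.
Convert 0o11275 (octal) → 1×4096 + 1×512 + 2×64 + 7×8 + 5 = 4797 (decimal)
Convert MDCCXCVII (Roman numeral) → 1000 + 500 + 100 + 100 + 90 + 5 + 1 + 1 = 1797 (decimal)
Compute gcd(4797, 1797) = 3
3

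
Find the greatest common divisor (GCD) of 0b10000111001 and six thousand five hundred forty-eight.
Convert 0b10000111001 (binary) → 1024 + 32 + 16 + 8 + 1 = 1081 (decimal)
Convert six thousand five hundred forty-eight (English words) → 6×1000 + 5×100 + 48 = 6548 (decimal)
Compute gcd(1081, 6548) = 1
1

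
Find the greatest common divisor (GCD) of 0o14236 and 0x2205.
Convert 0o14236 (octal) → 1×4096 + 4×512 + 2×64 + 3×8 + 6 = 6302 (decimal)
Convert 0x2205 (hexadecimal) → 2×4096 + 2×256 + 5 = 8709 (decimal)
Compute gcd(6302, 8709) = 1
1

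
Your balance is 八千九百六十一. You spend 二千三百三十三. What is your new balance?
Convert 八千九百六十一 (Chinese numeral) → 8×1000 + 9×100 + 6×10 + 1 = 8961 (decimal)
Convert 二千三百三十三 (Chinese numeral) → 2×1000 + 3×100 + 3×10 + 3 = 2333 (decimal)
Compute 8961 - 2333 = 6628
6628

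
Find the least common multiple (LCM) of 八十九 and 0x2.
Convert 八十九 (Chinese numeral) → 8×10 + 9 = 89 (decimal)
Convert 0x2 (hexadecimal) → 2 (decimal)
Compute lcm(89, 2) = 178
178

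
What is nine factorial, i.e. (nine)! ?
Convert nine (English words) → 9 (decimal)
Compute 9! = 362880
362880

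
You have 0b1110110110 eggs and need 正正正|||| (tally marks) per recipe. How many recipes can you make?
Convert 0b1110110110 (binary) → 512 + 256 + 128 + 32 + 16 + 4 + 2 = 950 (decimal)
Convert 正正正|||| (tally marks) → 5 + 5 + 5 + 4 = 19 (decimal)
Compute 950 ÷ 19 = 50
50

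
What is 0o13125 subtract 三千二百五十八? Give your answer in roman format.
Convert 0o13125 (octal) → 1×4096 + 3×512 + 1×64 + 2×8 + 5 = 5717 (decimal)
Convert 三千二百五十八 (Chinese numeral) → 3×1000 + 2×100 + 5×10 + 8 = 3258 (decimal)
Compute 5717 - 3258 = 2459
Convert 2459 (decimal) → 2459 = 1000 + 1000 + 400 + 50 + 9 → MMCDLIX (Roman numeral)
MMCDLIX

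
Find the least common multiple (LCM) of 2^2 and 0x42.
Convert 2^2 (power) → 4 (decimal)
Convert 0x42 (hexadecimal) → 4×16 + 2 = 66 (decimal)
Compute lcm(4, 66) = 132
132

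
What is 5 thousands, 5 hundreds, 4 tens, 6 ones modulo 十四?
Convert 5 thousands, 5 hundreds, 4 tens, 6 ones (place-value notation) → 5×1000 + 5×100 + 4×10 + 6 = 5546 (decimal)
Convert 十四 (Chinese numeral) → 1×10 + 4 = 14 (decimal)
Compute 5546 mod 14 = 2
2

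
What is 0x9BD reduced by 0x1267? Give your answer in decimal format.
Convert 0x9BD (hexadecimal) → 9×256 + 11×16 + 13 = 2493 (decimal)
Convert 0x1267 (hexadecimal) → 1×4096 + 2×256 + 6×16 + 7 = 4711 (decimal)
Compute 2493 - 4711 = -2218
-2218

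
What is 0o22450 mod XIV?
Convert 0o22450 (octal) → 2×4096 + 2×512 + 4×64 + 5×8 = 9512 (decimal)
Convert XIV (Roman numeral) → 10 + 4 = 14 (decimal)
Compute 9512 mod 14 = 6
6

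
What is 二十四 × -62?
Convert 二十四 (Chinese numeral) → 2×10 + 4 = 24 (decimal)
Compute 24 × -62 = -1488
-1488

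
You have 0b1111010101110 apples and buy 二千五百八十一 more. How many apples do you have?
Convert 0b1111010101110 (binary) → 4096 + 2048 + 1024 + 512 + 128 + 32 + 8 + 4 + 2 = 7854 (decimal)
Convert 二千五百八十一 (Chinese numeral) → 2×1000 + 5×100 + 8×10 + 1 = 2581 (decimal)
Compute 7854 + 2581 = 10435
10435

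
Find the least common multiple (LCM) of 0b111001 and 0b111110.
Convert 0b111001 (binary) → 32 + 16 + 8 + 1 = 57 (decimal)
Convert 0b111110 (binary) → 32 + 16 + 8 + 4 + 2 = 62 (decimal)
Compute lcm(57, 62) = 3534
3534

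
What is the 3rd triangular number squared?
The 3rd triangular number = 3×4/2 = 6
Compute 6² = 6 × 6 = 36
36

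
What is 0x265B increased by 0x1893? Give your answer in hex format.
Convert 0x265B (hexadecimal) → 2×4096 + 6×256 + 5×16 + 11 = 9819 (decimal)
Convert 0x1893 (hexadecimal) → 1×4096 + 8×256 + 9×16 + 3 = 6291 (decimal)
Compute 9819 + 6291 = 16110
Convert 16110 (decimal) → 16110 = 3×4096 + 14×256 + 14×16 + 14 → 0x3EEE (hexadecimal)
0x3EEE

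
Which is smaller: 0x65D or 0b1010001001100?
Convert 0x65D (hexadecimal) → 6×256 + 5×16 + 13 = 1629 (decimal)
Convert 0b1010001001100 (binary) → 4096 + 1024 + 64 + 8 + 4 = 5196 (decimal)
Compare 1629 vs 5196: smaller = 1629
1629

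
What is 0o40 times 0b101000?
Convert 0o40 (octal) → 4×8 = 32 (decimal)
Convert 0b101000 (binary) → 32 + 8 = 40 (decimal)
Compute 32 × 40 = 1280
1280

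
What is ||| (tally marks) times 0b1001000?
Convert ||| (tally marks) → 3 (decimal)
Convert 0b1001000 (binary) → 64 + 8 = 72 (decimal)
Compute 3 × 72 = 216
216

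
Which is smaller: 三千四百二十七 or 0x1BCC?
Convert 三千四百二十七 (Chinese numeral) → 3×1000 + 4×100 + 2×10 + 7 = 3427 (decimal)
Convert 0x1BCC (hexadecimal) → 1×4096 + 11×256 + 12×16 + 12 = 7116 (decimal)
Compare 3427 vs 7116: smaller = 3427
3427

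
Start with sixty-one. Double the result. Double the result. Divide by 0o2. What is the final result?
Convert sixty-one (English words) → 61 (decimal)
Start: 61
61 × 2 = 122
122 × 2 = 244
Convert 0o2 (octal) → 2 (decimal)
244 ÷ 2 = 122
122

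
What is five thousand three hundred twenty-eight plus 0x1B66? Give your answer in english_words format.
Convert five thousand three hundred twenty-eight (English words) → 5×1000 + 3×100 + 28 = 5328 (decimal)
Convert 0x1B66 (hexadecimal) → 1×4096 + 11×256 + 6×16 + 6 = 7014 (decimal)
Compute 5328 + 7014 = 12342
Convert 12342 (decimal) → 12342 = 12×1000 + 3×100 + 42 → twelve thousand three hundred forty-two (English words)
twelve thousand three hundred forty-two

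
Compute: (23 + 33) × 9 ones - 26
Convert 9 ones (place-value notation) → 9 (decimal)
Expression in decimal: (23 + 33) × 9 - 26
Parentheses first: 23 + 33 = 56
Multiply: 56 × 9 = 504
Subtract: 504 - 26 = 478
478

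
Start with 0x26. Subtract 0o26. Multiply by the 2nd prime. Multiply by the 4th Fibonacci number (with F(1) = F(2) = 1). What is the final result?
Convert 0x26 (hexadecimal) → 2×16 + 6 = 38 (decimal)
Start: 38
Convert 0o26 (octal) → 2×8 + 6 = 22 (decimal)
38 - 22 = 16
Convert the 2nd prime (prime index) → 3 (decimal)
16 × 3 = 48
Convert the 4th Fibonacci number (with F(1) = F(2) = 1) (Fibonacci index) → 1, 1, 2, 3 → 3 (decimal)
48 × 3 = 144
144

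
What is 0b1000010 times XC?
Convert 0b1000010 (binary) → 64 + 2 = 66 (decimal)
Convert XC (Roman numeral) → 90 (decimal)
Compute 66 × 90 = 5940
5940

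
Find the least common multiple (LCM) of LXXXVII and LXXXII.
Convert LXXXVII (Roman numeral) → 50 + 10 + 10 + 10 + 5 + 1 + 1 = 87 (decimal)
Convert LXXXII (Roman numeral) → 50 + 10 + 10 + 10 + 1 + 1 = 82 (decimal)
Compute lcm(87, 82) = 7134
7134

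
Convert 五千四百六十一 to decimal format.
Convert 五千四百六十一 (Chinese numeral) → 5×1000 + 4×100 + 6×10 + 1 = 5461 (decimal)
5461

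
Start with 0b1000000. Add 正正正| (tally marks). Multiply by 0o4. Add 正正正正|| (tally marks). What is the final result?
Convert 0b1000000 (binary) → 64 (decimal)
Start: 64
Convert 正正正| (tally marks) → 5 + 5 + 5 + 1 = 16 (decimal)
64 + 16 = 80
Convert 0o4 (octal) → 4 (decimal)
80 × 4 = 320
Convert 正正正正|| (tally marks) → 5 + 5 + 5 + 5 + 2 = 22 (decimal)
320 + 22 = 342
342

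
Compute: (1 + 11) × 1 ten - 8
Convert 1 ten (place-value notation) → 1×10 = 10 (decimal)
Expression in decimal: (1 + 11) × 10 - 8
Parentheses first: 1 + 11 = 12
Multiply: 12 × 10 = 120
Subtract: 120 - 8 = 112
112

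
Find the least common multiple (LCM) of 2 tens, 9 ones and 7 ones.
Convert 2 tens, 9 ones (place-value notation) → 2×10 + 9 = 29 (decimal)
Convert 7 ones (place-value notation) → 7 (decimal)
Compute lcm(29, 7) = 203
203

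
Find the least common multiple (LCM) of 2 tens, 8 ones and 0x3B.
Convert 2 tens, 8 ones (place-value notation) → 2×10 + 8 = 28 (decimal)
Convert 0x3B (hexadecimal) → 3×16 + 11 = 59 (decimal)
Compute lcm(28, 59) = 1652
1652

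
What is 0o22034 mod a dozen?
Convert 0o22034 (octal) → 2×4096 + 2×512 + 3×8 + 4 = 9244 (decimal)
Convert a dozen (colloquial) → 12 (decimal)
Compute 9244 mod 12 = 4
4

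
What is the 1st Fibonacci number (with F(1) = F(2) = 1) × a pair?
Convert the 1st Fibonacci number (with F(1) = F(2) = 1) (Fibonacci index) → 1 (decimal)
Convert a pair (colloquial) → 2 (decimal)
Compute 1 × 2 = 2
2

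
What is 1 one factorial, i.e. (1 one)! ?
Convert 1 one (place-value notation) → 1 (decimal)
Compute 1! = 1
1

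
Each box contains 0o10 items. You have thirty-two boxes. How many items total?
Convert 0o10 (octal) → 1×8 = 8 (decimal)
Convert thirty-two (English words) → 32 (decimal)
Compute 8 × 32 = 256
256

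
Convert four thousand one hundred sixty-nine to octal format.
Convert four thousand one hundred sixty-nine (English words) → 4×1000 + 1×100 + 69 = 4169 (decimal)
Convert 4169 (decimal) → 4169 = 1×4096 + 1×64 + 1×8 + 1 → 0o10111 (octal)
0o10111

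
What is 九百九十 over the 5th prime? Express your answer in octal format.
Convert 九百九十 (Chinese numeral) → 9×100 + 9×10 = 990 (decimal)
Convert the 5th prime (prime index) → 11 (decimal)
Compute 990 ÷ 11 = 90
Convert 90 (decimal) → 90 = 1×64 + 3×8 + 2 → 0o132 (octal)
0o132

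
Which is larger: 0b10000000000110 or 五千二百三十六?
Convert 0b10000000000110 (binary) → 8192 + 4 + 2 = 8198 (decimal)
Convert 五千二百三十六 (Chinese numeral) → 5×1000 + 2×100 + 3×10 + 6 = 5236 (decimal)
Compare 8198 vs 5236: larger = 8198
8198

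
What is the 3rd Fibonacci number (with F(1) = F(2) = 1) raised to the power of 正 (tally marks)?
Convert the 3rd Fibonacci number (with F(1) = F(2) = 1) (Fibonacci index) → 1, 1, 2 → 2 (decimal)
Convert 正 (tally marks) → 5 (decimal)
Compute 2 ^ 5 = 32
32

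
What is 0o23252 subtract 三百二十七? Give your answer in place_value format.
Convert 0o23252 (octal) → 2×4096 + 3×512 + 2×64 + 5×8 + 2 = 9898 (decimal)
Convert 三百二十七 (Chinese numeral) → 3×100 + 2×10 + 7 = 327 (decimal)
Compute 9898 - 327 = 9571
Convert 9571 (decimal) → 9571 = 9×1000 + 5×100 + 7×10 + 1 → 9 thousands, 5 hundreds, 7 tens, 1 one (place-value notation)
9 thousands, 5 hundreds, 7 tens, 1 one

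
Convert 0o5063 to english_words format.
Convert 0o5063 (octal) → 5×512 + 6×8 + 3 = 2611 (decimal)
Convert 2611 (decimal) → 2611 = 2×1000 + 6×100 + 11 → two thousand six hundred eleven (English words)
two thousand six hundred eleven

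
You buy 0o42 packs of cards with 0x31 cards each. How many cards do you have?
Convert 0x31 (hexadecimal) → 3×16 + 1 = 49 (decimal)
Convert 0o42 (octal) → 4×8 + 2 = 34 (decimal)
Compute 49 × 34 = 1666
1666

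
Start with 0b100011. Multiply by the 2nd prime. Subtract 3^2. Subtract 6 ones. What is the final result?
Convert 0b100011 (binary) → 32 + 2 + 1 = 35 (decimal)
Start: 35
Convert the 2nd prime (prime index) → 3 (decimal)
35 × 3 = 105
Convert 3^2 (power) → 9 (decimal)
105 - 9 = 96
Convert 6 ones (place-value notation) → 6 (decimal)
96 - 6 = 90
90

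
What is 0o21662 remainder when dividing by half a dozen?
Convert 0o21662 (octal) → 2×4096 + 1×512 + 6×64 + 6×8 + 2 = 9138 (decimal)
Convert half a dozen (colloquial) → 6 (decimal)
Compute 9138 mod 6 = 0
0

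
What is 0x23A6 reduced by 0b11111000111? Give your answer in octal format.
Convert 0x23A6 (hexadecimal) → 2×4096 + 3×256 + 10×16 + 6 = 9126 (decimal)
Convert 0b11111000111 (binary) → 1024 + 512 + 256 + 128 + 64 + 4 + 2 + 1 = 1991 (decimal)
Compute 9126 - 1991 = 7135
Convert 7135 (decimal) → 7135 = 1×4096 + 5×512 + 7×64 + 3×8 + 7 → 0o15737 (octal)
0o15737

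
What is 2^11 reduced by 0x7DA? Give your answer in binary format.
Convert 2^11 (power) → 2048 (decimal)
Convert 0x7DA (hexadecimal) → 7×256 + 13×16 + 10 = 2010 (decimal)
Compute 2048 - 2010 = 38
Convert 38 (decimal) → 38 = 32 + 4 + 2 → 0b100110 (binary)
0b100110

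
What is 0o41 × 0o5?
Convert 0o41 (octal) → 4×8 + 1 = 33 (decimal)
Convert 0o5 (octal) → 5 (decimal)
Compute 33 × 5 = 165
165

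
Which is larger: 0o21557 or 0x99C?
Convert 0o21557 (octal) → 2×4096 + 1×512 + 5×64 + 5×8 + 7 = 9071 (decimal)
Convert 0x99C (hexadecimal) → 9×256 + 9×16 + 12 = 2460 (decimal)
Compare 9071 vs 2460: larger = 9071
9071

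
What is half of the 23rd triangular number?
The 23rd triangular number = 23×24/2 = 276
Compute 276 ÷ 2 = 138
138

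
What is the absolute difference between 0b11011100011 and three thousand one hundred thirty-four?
Convert 0b11011100011 (binary) → 1024 + 512 + 128 + 64 + 32 + 2 + 1 = 1763 (decimal)
Convert three thousand one hundred thirty-four (English words) → 3×1000 + 1×100 + 34 = 3134 (decimal)
Compute |1763 - 3134| = 1371
1371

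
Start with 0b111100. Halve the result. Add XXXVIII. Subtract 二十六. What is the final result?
Convert 0b111100 (binary) → 32 + 16 + 8 + 4 = 60 (decimal)
Start: 60
60 ÷ 2 = 30
Convert XXXVIII (Roman numeral) → 10 + 10 + 10 + 5 + 1 + 1 + 1 = 38 (decimal)
30 + 38 = 68
Convert 二十六 (Chinese numeral) → 2×10 + 6 = 26 (decimal)
68 - 26 = 42
42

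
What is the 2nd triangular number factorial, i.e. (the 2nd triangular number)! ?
Convert the 2nd triangular number (triangular index) → 2×3/2 = 3 (decimal)
Compute 3! = 6
6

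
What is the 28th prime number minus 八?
The 28th prime number = 107
Convert 八 (Chinese numeral) → 8 (decimal)
Compute 107 - 8 = 99
99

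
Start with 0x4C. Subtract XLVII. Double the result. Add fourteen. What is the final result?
Convert 0x4C (hexadecimal) → 4×16 + 12 = 76 (decimal)
Start: 76
Convert XLVII (Roman numeral) → 40 + 5 + 1 + 1 = 47 (decimal)
76 - 47 = 29
29 × 2 = 58
Convert fourteen (English words) → 14 (decimal)
58 + 14 = 72
72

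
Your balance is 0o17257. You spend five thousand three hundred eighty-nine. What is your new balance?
Convert 0o17257 (octal) → 1×4096 + 7×512 + 2×64 + 5×8 + 7 = 7855 (decimal)
Convert five thousand three hundred eighty-nine (English words) → 5×1000 + 3×100 + 89 = 5389 (decimal)
Compute 7855 - 5389 = 2466
2466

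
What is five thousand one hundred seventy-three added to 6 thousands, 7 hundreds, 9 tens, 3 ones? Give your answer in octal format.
Convert five thousand one hundred seventy-three (English words) → 5×1000 + 1×100 + 73 = 5173 (decimal)
Convert 6 thousands, 7 hundreds, 9 tens, 3 ones (place-value notation) → 6×1000 + 7×100 + 9×10 + 3 = 6793 (decimal)
Compute 5173 + 6793 = 11966
Convert 11966 (decimal) → 11966 = 2×4096 + 7×512 + 2×64 + 7×8 + 6 → 0o27276 (octal)
0o27276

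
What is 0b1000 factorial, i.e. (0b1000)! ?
Convert 0b1000 (binary) → 8 (decimal)
Compute 8! = 40320
40320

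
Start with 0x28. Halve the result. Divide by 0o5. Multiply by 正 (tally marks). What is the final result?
Convert 0x28 (hexadecimal) → 2×16 + 8 = 40 (decimal)
Start: 40
40 ÷ 2 = 20
Convert 0o5 (octal) → 5 (decimal)
20 ÷ 5 = 4
Convert 正 (tally marks) → 5 (decimal)
4 × 5 = 20
20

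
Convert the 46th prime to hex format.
Convert the 46th prime (prime index) → 199 (decimal)
Convert 199 (decimal) → 199 = 12×16 + 7 → 0xC7 (hexadecimal)
0xC7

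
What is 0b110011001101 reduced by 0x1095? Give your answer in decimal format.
Convert 0b110011001101 (binary) → 2048 + 1024 + 128 + 64 + 8 + 4 + 1 = 3277 (decimal)
Convert 0x1095 (hexadecimal) → 1×4096 + 9×16 + 5 = 4245 (decimal)
Compute 3277 - 4245 = -968
-968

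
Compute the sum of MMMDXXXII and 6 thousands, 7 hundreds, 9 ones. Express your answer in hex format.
Convert MMMDXXXII (Roman numeral) → 1000 + 1000 + 1000 + 500 + 10 + 10 + 10 + 1 + 1 = 3532 (decimal)
Convert 6 thousands, 7 hundreds, 9 ones (place-value notation) → 6×1000 + 7×100 + 9 = 6709 (decimal)
Compute 3532 + 6709 = 10241
Convert 10241 (decimal) → 10241 = 2×4096 + 8×256 + 1 → 0x2801 (hexadecimal)
0x2801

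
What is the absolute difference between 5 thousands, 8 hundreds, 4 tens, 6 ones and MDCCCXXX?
Convert 5 thousands, 8 hundreds, 4 tens, 6 ones (place-value notation) → 5×1000 + 8×100 + 4×10 + 6 = 5846 (decimal)
Convert MDCCCXXX (Roman numeral) → 1000 + 500 + 100 + 100 + 100 + 10 + 10 + 10 = 1830 (decimal)
Compute |5846 - 1830| = 4016
4016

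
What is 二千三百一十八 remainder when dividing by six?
Convert 二千三百一十八 (Chinese numeral) → 2×1000 + 3×100 + 1×10 + 8 = 2318 (decimal)
Convert six (English words) → 6 (decimal)
Compute 2318 mod 6 = 2
2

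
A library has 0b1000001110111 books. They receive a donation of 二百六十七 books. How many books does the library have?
Convert 0b1000001110111 (binary) → 4096 + 64 + 32 + 16 + 4 + 2 + 1 = 4215 (decimal)
Convert 二百六十七 (Chinese numeral) → 2×100 + 6×10 + 7 = 267 (decimal)
Compute 4215 + 267 = 4482
4482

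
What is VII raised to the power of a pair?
Convert VII (Roman numeral) → 5 + 1 + 1 = 7 (decimal)
Convert a pair (colloquial) → 2 (decimal)
Compute 7 ^ 2 = 49
49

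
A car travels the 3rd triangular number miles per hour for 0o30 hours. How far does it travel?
Convert the 3rd triangular number (triangular index) → 3×4/2 = 6 (decimal)
Convert 0o30 (octal) → 3×8 = 24 (decimal)
Compute 6 × 24 = 144
144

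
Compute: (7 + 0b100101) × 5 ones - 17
Convert 0b100101 (binary) → 32 + 4 + 1 = 37 (decimal)
Convert 5 ones (place-value notation) → 5 (decimal)
Expression in decimal: (7 + 37) × 5 - 17
Parentheses first: 7 + 37 = 44
Multiply: 44 × 5 = 220
Subtract: 220 - 17 = 203
203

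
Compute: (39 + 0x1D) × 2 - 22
Convert 0x1D (hexadecimal) → 1×16 + 13 = 29 (decimal)
Expression in decimal: (39 + 29) × 2 - 22
Parentheses first: 39 + 29 = 68
Multiply: 68 × 2 = 136
Subtract: 136 - 22 = 114
114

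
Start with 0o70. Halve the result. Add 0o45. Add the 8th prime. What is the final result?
Convert 0o70 (octal) → 7×8 = 56 (decimal)
Start: 56
56 ÷ 2 = 28
Convert 0o45 (octal) → 4×8 + 5 = 37 (decimal)
28 + 37 = 65
Convert the 8th prime (prime index) → 19 (decimal)
65 + 19 = 84
84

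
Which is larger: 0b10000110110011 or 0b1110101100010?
Convert 0b10000110110011 (binary) → 8192 + 256 + 128 + 32 + 16 + 2 + 1 = 8627 (decimal)
Convert 0b1110101100010 (binary) → 4096 + 2048 + 1024 + 256 + 64 + 32 + 2 = 7522 (decimal)
Compare 8627 vs 7522: larger = 8627
8627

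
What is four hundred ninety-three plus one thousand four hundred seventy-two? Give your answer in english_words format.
Convert four hundred ninety-three (English words) → 4×100 + 93 = 493 (decimal)
Convert one thousand four hundred seventy-two (English words) → 1×1000 + 4×100 + 72 = 1472 (decimal)
Compute 493 + 1472 = 1965
Convert 1965 (decimal) → 1965 = 1×1000 + 9×100 + 65 → one thousand nine hundred sixty-five (English words)
one thousand nine hundred sixty-five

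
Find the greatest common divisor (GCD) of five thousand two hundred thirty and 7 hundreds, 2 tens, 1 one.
Convert five thousand two hundred thirty (English words) → 5×1000 + 2×100 + 30 = 5230 (decimal)
Convert 7 hundreds, 2 tens, 1 one (place-value notation) → 7×100 + 2×10 + 1 = 721 (decimal)
Compute gcd(5230, 721) = 1
1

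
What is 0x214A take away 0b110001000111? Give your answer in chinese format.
Convert 0x214A (hexadecimal) → 2×4096 + 1×256 + 4×16 + 10 = 8522 (decimal)
Convert 0b110001000111 (binary) → 2048 + 1024 + 64 + 4 + 2 + 1 = 3143 (decimal)
Compute 8522 - 3143 = 5379
Convert 5379 (decimal) → 5379 = 5×1000 + 3×100 + 7×10 + 9 → 五千三百七十九 (Chinese numeral)
五千三百七十九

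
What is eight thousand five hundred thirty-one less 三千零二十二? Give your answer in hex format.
Convert eight thousand five hundred thirty-one (English words) → 8×1000 + 5×100 + 31 = 8531 (decimal)
Convert 三千零二十二 (Chinese numeral) → 3×1000 + 2×10 + 2 = 3022 (decimal)
Compute 8531 - 3022 = 5509
Convert 5509 (decimal) → 5509 = 1×4096 + 5×256 + 8×16 + 5 → 0x1585 (hexadecimal)
0x1585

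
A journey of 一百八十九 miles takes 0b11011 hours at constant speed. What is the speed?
Convert 一百八十九 (Chinese numeral) → 1×100 + 8×10 + 9 = 189 (decimal)
Convert 0b11011 (binary) → 16 + 8 + 2 + 1 = 27 (decimal)
Compute 189 ÷ 27 = 7
7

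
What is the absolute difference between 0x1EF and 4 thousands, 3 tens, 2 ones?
Convert 0x1EF (hexadecimal) → 1×256 + 14×16 + 15 = 495 (decimal)
Convert 4 thousands, 3 tens, 2 ones (place-value notation) → 4×1000 + 3×10 + 2 = 4032 (decimal)
Compute |495 - 4032| = 3537
3537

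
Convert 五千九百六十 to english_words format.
Convert 五千九百六十 (Chinese numeral) → 5×1000 + 9×100 + 6×10 = 5960 (decimal)
Convert 5960 (decimal) → 5960 = 5×1000 + 9×100 + 60 → five thousand nine hundred sixty (English words)
five thousand nine hundred sixty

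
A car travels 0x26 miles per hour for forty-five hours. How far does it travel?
Convert 0x26 (hexadecimal) → 2×16 + 6 = 38 (decimal)
Convert forty-five (English words) → 45 (decimal)
Compute 38 × 45 = 1710
1710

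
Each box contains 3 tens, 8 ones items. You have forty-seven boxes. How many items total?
Convert 3 tens, 8 ones (place-value notation) → 3×10 + 8 = 38 (decimal)
Convert forty-seven (English words) → 47 (decimal)
Compute 38 × 47 = 1786
1786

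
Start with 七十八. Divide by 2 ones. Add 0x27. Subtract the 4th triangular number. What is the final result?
Convert 七十八 (Chinese numeral) → 7×10 + 8 = 78 (decimal)
Start: 78
Convert 2 ones (place-value notation) → 2 (decimal)
78 ÷ 2 = 39
Convert 0x27 (hexadecimal) → 2×16 + 7 = 39 (decimal)
39 + 39 = 78
Convert the 4th triangular number (triangular index) → 4×5/2 = 10 (decimal)
78 - 10 = 68
68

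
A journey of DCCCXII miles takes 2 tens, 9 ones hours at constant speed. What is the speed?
Convert DCCCXII (Roman numeral) → 500 + 100 + 100 + 100 + 10 + 1 + 1 = 812 (decimal)
Convert 2 tens, 9 ones (place-value notation) → 2×10 + 9 = 29 (decimal)
Compute 812 ÷ 29 = 28
28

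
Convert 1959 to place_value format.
Convert 1959 (decimal) → 1959 = 1×1000 + 9×100 + 5×10 + 9 → 1 thousand, 9 hundreds, 5 tens, 9 ones (place-value notation)
1 thousand, 9 hundreds, 5 tens, 9 ones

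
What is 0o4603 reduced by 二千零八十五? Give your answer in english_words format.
Convert 0o4603 (octal) → 4×512 + 6×64 + 3 = 2435 (decimal)
Convert 二千零八十五 (Chinese numeral) → 2×1000 + 8×10 + 5 = 2085 (decimal)
Compute 2435 - 2085 = 350
Convert 350 (decimal) → 350 = 3×100 + 50 → three hundred fifty (English words)
three hundred fifty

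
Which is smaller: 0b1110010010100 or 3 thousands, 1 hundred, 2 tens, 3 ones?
Convert 0b1110010010100 (binary) → 4096 + 2048 + 1024 + 128 + 16 + 4 = 7316 (decimal)
Convert 3 thousands, 1 hundred, 2 tens, 3 ones (place-value notation) → 3×1000 + 1×100 + 2×10 + 3 = 3123 (decimal)
Compare 7316 vs 3123: smaller = 3123
3123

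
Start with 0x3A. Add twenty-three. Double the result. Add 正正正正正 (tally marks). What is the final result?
Convert 0x3A (hexadecimal) → 3×16 + 10 = 58 (decimal)
Start: 58
Convert twenty-three (English words) → 23 (decimal)
58 + 23 = 81
81 × 2 = 162
Convert 正正正正正 (tally marks) → 5 + 5 + 5 + 5 + 5 = 25 (decimal)
162 + 25 = 187
187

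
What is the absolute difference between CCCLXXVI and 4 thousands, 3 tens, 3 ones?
Convert CCCLXXVI (Roman numeral) → 100 + 100 + 100 + 50 + 10 + 10 + 5 + 1 = 376 (decimal)
Convert 4 thousands, 3 tens, 3 ones (place-value notation) → 4×1000 + 3×10 + 3 = 4033 (decimal)
Compute |376 - 4033| = 3657
3657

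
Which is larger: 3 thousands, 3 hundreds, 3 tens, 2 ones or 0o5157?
Convert 3 thousands, 3 hundreds, 3 tens, 2 ones (place-value notation) → 3×1000 + 3×100 + 3×10 + 2 = 3332 (decimal)
Convert 0o5157 (octal) → 5×512 + 1×64 + 5×8 + 7 = 2671 (decimal)
Compare 3332 vs 2671: larger = 3332
3332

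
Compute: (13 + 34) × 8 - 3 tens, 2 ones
Convert 3 tens, 2 ones (place-value notation) → 3×10 + 2 = 32 (decimal)
Expression in decimal: (13 + 34) × 8 - 32
Parentheses first: 13 + 34 = 47
Multiply: 47 × 8 = 376
Subtract: 376 - 32 = 344
344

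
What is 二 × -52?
Convert 二 (Chinese numeral) → 2 (decimal)
Compute 2 × -52 = -104
-104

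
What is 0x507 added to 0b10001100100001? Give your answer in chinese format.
Convert 0x507 (hexadecimal) → 5×256 + 7 = 1287 (decimal)
Convert 0b10001100100001 (binary) → 8192 + 512 + 256 + 32 + 1 = 8993 (decimal)
Compute 1287 + 8993 = 10280
Convert 10280 (decimal) → 10280 = 1×10000 + 2×100 + 8×10 → 一万零二百八十 (Chinese numeral)
一万零二百八十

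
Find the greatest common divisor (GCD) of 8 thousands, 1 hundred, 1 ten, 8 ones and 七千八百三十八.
Convert 8 thousands, 1 hundred, 1 ten, 8 ones (place-value notation) → 8×1000 + 1×100 + 1×10 + 8 = 8118 (decimal)
Convert 七千八百三十八 (Chinese numeral) → 7×1000 + 8×100 + 3×10 + 8 = 7838 (decimal)
Compute gcd(8118, 7838) = 2
2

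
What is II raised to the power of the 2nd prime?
Convert II (Roman numeral) → 1 + 1 = 2 (decimal)
Convert the 2nd prime (prime index) → 3 (decimal)
Compute 2 ^ 3 = 8
8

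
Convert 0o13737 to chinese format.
Convert 0o13737 (octal) → 1×4096 + 3×512 + 7×64 + 3×8 + 7 = 6111 (decimal)
Convert 6111 (decimal) → 6111 = 6×1000 + 1×100 + 1×10 + 1 → 六千一百一十一 (Chinese numeral)
六千一百一十一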